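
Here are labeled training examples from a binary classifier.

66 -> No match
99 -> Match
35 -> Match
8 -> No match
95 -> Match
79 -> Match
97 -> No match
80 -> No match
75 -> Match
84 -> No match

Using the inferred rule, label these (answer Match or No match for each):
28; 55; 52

A rule that fits every label: ≡ 3 (mod 4) — true of each 'Match' example, false of each 'No match' one.
28: 28 mod 4 = 0 — doesn't match, so No match. 55: 55 mod 4 = 3 — fits, so Match. 52: 52 mod 4 = 0 — doesn't match, so No match.

No match, Match, No match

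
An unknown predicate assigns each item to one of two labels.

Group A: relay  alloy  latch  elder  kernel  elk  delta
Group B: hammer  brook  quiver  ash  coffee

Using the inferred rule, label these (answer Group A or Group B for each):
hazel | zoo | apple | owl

Group A, Group B, Group A, Group A

The rule appears to be: contains 'l'.
hazel — has 'l', hence Group A.
zoo — no 'l', hence Group B.
apple — has 'l', hence Group A.
owl — has 'l', hence Group A.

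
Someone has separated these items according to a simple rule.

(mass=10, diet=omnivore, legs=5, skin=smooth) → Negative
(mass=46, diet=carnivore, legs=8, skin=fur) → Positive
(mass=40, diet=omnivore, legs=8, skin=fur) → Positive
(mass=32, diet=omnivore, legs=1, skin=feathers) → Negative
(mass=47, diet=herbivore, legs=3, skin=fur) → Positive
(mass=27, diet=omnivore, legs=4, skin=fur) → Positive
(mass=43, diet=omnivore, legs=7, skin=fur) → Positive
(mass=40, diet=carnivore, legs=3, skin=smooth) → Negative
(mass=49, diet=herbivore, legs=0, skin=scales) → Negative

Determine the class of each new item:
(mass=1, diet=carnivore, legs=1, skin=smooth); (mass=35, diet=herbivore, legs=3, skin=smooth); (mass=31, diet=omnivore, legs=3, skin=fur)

Negative, Negative, Positive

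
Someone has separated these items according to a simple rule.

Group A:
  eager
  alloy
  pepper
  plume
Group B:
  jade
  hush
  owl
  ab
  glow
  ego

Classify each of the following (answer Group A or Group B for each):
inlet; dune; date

Group A, Group B, Group B

The classifier is using: length ≥ 5.
inlet: Group A (length 5). dune: Group B (length 4). date: Group B (length 4).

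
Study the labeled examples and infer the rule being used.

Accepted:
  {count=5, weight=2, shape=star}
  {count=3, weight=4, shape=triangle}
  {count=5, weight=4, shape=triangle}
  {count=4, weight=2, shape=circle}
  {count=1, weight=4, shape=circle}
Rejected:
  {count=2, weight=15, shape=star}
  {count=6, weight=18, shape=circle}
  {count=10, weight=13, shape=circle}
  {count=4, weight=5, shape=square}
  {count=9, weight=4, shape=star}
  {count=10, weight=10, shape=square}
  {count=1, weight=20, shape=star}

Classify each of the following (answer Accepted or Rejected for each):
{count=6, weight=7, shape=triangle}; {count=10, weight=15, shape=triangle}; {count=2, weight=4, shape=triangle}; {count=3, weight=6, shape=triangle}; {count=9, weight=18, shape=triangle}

The distinguishing property — weight ≤ 4 AND count ≤ 5 — holds for all the 'Accepted' cases and none of the 'Rejected' cases.

Rejected, Rejected, Accepted, Rejected, Rejected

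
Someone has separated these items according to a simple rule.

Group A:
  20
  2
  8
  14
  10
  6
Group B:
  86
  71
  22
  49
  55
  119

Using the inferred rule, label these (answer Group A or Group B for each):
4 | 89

The simplest hypothesis consistent with all the labels is: at most 20.
4 → 4 ≤ 20 → Group A. 89 → 89 > 20 → Group B.

Group A, Group B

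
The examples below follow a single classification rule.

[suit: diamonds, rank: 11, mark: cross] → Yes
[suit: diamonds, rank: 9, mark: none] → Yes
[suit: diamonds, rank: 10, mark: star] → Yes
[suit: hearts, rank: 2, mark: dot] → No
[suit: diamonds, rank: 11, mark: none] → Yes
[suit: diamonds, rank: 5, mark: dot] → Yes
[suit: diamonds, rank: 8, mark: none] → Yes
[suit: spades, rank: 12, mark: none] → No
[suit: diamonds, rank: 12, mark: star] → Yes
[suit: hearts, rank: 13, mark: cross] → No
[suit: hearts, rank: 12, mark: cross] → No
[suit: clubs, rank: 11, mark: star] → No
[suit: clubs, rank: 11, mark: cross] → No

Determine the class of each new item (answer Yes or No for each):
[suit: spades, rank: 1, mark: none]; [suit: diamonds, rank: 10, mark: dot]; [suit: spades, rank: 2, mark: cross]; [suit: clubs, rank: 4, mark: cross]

No, Yes, No, No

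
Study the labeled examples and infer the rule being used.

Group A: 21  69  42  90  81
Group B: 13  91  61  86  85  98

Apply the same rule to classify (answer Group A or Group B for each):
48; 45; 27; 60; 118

Every 'Group A' example satisfies: multiple of 3. None of the 'Group B' examples do.

Group A, Group A, Group A, Group A, Group B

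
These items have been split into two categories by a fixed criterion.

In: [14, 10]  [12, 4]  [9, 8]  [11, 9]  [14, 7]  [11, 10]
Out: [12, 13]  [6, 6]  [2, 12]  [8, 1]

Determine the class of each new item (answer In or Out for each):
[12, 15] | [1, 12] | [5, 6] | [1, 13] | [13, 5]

The simplest hypothesis consistent with all the labels is: first > second AND sum ≥ 12.
[12, 15] → 12 < 15, 12+15 = 27 → Out. [1, 12] → 1 < 12, 1+12 = 13 → Out. [5, 6] → 5 < 6, 5+6 = 11 → Out. [1, 13] → 1 < 13, 1+13 = 14 → Out. [13, 5] → 13 > 5, 13+5 = 18 → In.

Out, Out, Out, Out, In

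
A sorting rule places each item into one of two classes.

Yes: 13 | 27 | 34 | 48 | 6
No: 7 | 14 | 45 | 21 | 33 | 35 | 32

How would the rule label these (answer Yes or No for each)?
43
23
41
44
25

The pattern is that an item is 'Yes' exactly when: ≡ 6 (mod 7).
43 → 43 mod 7 = 1 → No. 23 → 23 mod 7 = 2 → No. 41 → 41 mod 7 = 6 → Yes. 44 → 44 mod 7 = 2 → No. 25 → 25 mod 7 = 4 → No.

No, No, Yes, No, No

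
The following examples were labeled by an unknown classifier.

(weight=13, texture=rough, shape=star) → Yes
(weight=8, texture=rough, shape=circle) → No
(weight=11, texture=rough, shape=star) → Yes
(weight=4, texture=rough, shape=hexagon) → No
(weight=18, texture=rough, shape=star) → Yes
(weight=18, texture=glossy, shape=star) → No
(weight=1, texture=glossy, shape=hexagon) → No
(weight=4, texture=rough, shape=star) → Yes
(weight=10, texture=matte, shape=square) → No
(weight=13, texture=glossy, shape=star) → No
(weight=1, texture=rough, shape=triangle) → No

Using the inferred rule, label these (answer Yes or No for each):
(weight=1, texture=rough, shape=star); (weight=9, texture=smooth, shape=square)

Yes, No

All 'Yes' examples share one property — texture is rough AND shape is star — and every 'No' example lacks it.
(weight=1, texture=rough, shape=star) → texture is rough, shape is star → Yes. (weight=9, texture=smooth, shape=square) → texture is smooth, shape is square → No.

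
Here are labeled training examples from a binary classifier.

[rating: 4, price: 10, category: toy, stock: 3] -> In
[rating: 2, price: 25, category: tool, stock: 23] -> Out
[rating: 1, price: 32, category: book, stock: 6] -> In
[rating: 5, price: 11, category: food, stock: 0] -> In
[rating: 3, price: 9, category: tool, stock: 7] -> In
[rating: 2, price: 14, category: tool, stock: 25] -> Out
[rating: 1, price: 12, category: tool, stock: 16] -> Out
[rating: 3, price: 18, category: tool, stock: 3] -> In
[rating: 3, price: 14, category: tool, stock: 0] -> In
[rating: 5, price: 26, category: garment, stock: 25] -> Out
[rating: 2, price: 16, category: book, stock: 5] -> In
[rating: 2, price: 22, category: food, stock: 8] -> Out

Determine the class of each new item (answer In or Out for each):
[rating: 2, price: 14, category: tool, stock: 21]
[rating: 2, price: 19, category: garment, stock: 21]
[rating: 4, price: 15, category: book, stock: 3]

Out, Out, In

A rule that fits every label: stock ≤ 7 — true of each 'In' example, false of each 'Out' one.
Out: [rating: 2, price: 14, category: tool, stock: 21], since stock = 21. Out: [rating: 2, price: 19, category: garment, stock: 21], since stock = 21. In: [rating: 4, price: 15, category: book, stock: 3], since stock = 3.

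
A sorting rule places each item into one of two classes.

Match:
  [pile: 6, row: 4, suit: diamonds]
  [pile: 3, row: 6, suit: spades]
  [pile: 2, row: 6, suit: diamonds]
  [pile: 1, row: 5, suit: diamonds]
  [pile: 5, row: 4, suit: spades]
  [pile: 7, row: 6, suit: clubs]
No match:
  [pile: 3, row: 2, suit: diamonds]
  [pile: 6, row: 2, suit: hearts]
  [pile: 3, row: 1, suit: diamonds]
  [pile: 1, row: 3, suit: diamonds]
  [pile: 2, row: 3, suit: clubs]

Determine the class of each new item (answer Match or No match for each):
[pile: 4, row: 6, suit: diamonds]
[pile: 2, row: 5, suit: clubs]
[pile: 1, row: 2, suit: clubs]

Match, Match, No match

All 'Match' examples share one property — row ≥ 4 — and every 'No match' example lacks it.
[pile: 4, row: 6, suit: diamonds] → row = 6 → Match. [pile: 2, row: 5, suit: clubs] → row = 5 → Match. [pile: 1, row: 2, suit: clubs] → row = 2 → No match.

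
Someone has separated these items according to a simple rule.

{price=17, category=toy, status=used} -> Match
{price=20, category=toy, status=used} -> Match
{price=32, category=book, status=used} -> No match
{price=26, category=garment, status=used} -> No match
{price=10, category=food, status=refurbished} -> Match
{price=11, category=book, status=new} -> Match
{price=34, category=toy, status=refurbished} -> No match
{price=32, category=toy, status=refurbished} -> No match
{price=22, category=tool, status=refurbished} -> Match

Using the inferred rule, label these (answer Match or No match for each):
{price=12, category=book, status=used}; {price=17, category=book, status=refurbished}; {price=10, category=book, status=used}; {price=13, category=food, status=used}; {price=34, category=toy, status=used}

Match, Match, Match, Match, No match

Rule: price ≤ 22. This holds for each 'Match' example and fails for each 'No match' one.
{price=12, category=book, status=used}: Match (price = 12). {price=17, category=book, status=refurbished}: Match (price = 17). {price=10, category=book, status=used}: Match (price = 10). {price=13, category=food, status=used}: Match (price = 13). {price=34, category=toy, status=used}: No match (price = 34).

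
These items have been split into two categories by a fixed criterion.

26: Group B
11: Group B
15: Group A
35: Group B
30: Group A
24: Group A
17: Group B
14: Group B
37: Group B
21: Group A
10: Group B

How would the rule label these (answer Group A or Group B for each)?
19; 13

Group B, Group B

The pattern is that an item is 'Group A' exactly when: multiple of 3.
19 — 19 = 3·6 + 1, hence Group B.
13 — 13 = 3·4 + 1, hence Group B.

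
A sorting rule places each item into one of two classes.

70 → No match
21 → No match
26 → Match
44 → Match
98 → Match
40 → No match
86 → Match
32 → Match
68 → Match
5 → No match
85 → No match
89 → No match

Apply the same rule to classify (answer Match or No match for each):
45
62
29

Rule: ≡ 2 (mod 6). This holds for each 'Match' example and fails for each 'No match' one.
45 — 45 mod 6 = 3, hence No match.
62 — 62 mod 6 = 2, hence Match.
29 — 29 mod 6 = 5, hence No match.

No match, Match, No match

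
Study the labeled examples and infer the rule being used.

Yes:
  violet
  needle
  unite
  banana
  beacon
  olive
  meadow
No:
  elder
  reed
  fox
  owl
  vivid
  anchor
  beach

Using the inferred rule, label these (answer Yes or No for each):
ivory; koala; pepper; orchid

A rule that fits every label: has ≥ 3 vowels — true of each 'Yes' example, false of each 'No' one.
ivory → 2 vowels → No.
koala → 3 vowels → Yes.
pepper → 2 vowels → No.
orchid → 2 vowels → No.

No, Yes, No, No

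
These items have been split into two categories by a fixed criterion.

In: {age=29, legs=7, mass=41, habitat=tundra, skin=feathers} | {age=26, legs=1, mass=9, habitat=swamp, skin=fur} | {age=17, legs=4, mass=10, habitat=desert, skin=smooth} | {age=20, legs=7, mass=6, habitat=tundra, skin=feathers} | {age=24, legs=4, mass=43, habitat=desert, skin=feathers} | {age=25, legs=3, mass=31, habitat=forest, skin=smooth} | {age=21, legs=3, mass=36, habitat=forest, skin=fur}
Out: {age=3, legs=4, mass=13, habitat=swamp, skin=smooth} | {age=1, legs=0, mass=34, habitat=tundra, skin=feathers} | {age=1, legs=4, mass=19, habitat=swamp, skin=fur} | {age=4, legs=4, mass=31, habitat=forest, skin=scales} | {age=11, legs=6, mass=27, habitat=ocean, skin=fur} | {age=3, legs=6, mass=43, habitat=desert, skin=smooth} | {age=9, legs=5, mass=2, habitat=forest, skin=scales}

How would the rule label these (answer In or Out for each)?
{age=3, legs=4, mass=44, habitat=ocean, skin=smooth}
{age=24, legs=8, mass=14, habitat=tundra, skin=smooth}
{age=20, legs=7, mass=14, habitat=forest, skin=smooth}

Rule: age ≥ 17. This holds for each 'In' example and fails for each 'Out' one.
{age=3, legs=4, mass=44, habitat=ocean, skin=smooth}: age = 3, does not pass → Out. {age=24, legs=8, mass=14, habitat=tundra, skin=smooth}: age = 24, matches → In. {age=20, legs=7, mass=14, habitat=forest, skin=smooth}: age = 20, matches → In.

Out, In, In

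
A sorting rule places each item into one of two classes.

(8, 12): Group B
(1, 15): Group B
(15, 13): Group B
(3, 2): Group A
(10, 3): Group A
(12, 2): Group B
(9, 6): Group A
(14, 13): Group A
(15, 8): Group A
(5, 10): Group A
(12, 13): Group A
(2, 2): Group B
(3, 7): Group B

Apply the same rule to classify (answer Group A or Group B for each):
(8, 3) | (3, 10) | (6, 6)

Group A, Group A, Group B

The pattern is that an item is 'Group A' exactly when: sum is odd.
(8, 3): 8+3 = 11, fits → Group A.
(3, 10): 3+10 = 13, fits → Group A.
(6, 6): 6+6 = 12, lacks this property → Group B.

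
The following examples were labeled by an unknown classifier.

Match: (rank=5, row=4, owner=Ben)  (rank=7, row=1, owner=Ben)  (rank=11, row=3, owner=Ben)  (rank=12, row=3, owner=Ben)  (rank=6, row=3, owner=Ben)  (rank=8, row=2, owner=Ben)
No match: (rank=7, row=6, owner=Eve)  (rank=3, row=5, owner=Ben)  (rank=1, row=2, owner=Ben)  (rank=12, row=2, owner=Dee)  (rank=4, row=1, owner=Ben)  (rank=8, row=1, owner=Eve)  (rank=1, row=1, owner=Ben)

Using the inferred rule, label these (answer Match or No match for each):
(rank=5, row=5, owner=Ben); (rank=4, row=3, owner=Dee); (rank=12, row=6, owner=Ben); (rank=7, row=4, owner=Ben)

The classifier is using: owner is Ben AND rank ≥ 5.
(rank=5, row=5, owner=Ben) → owner is Ben, rank = 5 → Match.
(rank=4, row=3, owner=Dee) → owner is Dee, rank = 4 → No match.
(rank=12, row=6, owner=Ben) → owner is Ben, rank = 12 → Match.
(rank=7, row=4, owner=Ben) → owner is Ben, rank = 7 → Match.

Match, No match, Match, Match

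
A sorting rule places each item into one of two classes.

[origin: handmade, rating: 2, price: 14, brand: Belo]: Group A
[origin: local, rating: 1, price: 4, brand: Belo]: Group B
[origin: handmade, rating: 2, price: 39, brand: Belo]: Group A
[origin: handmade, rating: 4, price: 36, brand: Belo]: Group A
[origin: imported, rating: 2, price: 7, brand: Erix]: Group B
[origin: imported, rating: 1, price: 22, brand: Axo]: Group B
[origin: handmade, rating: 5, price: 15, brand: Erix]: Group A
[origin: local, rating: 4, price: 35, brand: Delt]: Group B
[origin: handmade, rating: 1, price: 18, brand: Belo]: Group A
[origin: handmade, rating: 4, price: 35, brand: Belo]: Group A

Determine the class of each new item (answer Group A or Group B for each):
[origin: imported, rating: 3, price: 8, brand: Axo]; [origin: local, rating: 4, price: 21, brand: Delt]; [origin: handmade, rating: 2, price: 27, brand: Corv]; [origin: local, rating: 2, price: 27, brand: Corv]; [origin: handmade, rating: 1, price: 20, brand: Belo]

The rule appears to be: origin is handmade.
[origin: imported, rating: 3, price: 8, brand: Axo]: origin is imported — fails the rule, so Group B. [origin: local, rating: 4, price: 21, brand: Delt]: origin is local — fails the rule, so Group B. [origin: handmade, rating: 2, price: 27, brand: Corv]: origin is handmade — has this property, so Group A. [origin: local, rating: 2, price: 27, brand: Corv]: origin is local — fails the rule, so Group B. [origin: handmade, rating: 1, price: 20, brand: Belo]: origin is handmade — has this property, so Group A.

Group B, Group B, Group A, Group B, Group A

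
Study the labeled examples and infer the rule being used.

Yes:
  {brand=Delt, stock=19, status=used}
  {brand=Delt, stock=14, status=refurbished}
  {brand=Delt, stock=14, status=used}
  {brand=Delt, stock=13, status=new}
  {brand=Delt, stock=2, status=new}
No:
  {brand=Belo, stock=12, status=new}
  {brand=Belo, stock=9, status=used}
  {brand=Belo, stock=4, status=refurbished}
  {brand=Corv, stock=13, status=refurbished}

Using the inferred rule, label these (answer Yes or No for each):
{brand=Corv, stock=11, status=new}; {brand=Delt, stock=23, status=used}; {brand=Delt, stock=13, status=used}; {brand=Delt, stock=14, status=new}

The distinguishing property — brand is Delt — holds for all the 'Yes' cases and none of the 'No' cases.

No, Yes, Yes, Yes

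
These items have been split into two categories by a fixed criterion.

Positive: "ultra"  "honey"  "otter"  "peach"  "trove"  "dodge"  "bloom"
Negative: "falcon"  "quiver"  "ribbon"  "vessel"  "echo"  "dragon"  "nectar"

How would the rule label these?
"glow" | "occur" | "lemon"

Negative, Positive, Positive

A rule that fits every label: odd length — true of each 'Positive' example, false of each 'Negative' one.
Negative: "glow", since length 4. Positive: "occur", since length 5. Positive: "lemon", since length 5.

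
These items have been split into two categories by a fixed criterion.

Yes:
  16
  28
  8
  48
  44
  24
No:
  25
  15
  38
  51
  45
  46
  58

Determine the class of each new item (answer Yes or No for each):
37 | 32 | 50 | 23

No, Yes, No, No

The classifier is using: multiple of 4.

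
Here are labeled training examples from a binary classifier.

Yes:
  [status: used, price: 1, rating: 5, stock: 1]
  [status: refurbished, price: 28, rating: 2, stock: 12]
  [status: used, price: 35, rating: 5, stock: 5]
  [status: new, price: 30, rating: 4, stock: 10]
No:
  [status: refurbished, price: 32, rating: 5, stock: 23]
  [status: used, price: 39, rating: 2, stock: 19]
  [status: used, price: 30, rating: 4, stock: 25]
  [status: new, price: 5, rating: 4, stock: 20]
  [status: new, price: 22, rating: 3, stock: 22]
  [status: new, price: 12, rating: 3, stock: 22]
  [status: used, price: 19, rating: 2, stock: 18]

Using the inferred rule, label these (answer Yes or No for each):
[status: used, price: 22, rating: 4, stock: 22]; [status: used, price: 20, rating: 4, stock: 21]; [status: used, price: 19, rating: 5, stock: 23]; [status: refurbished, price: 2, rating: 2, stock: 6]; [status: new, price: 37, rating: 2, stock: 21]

The common property of the 'Yes' items is: stock ≤ 12. No 'No' item has it.
[status: used, price: 22, rating: 4, stock: 22]: stock = 22 — doesn't match, so No. [status: used, price: 20, rating: 4, stock: 21]: stock = 21 — doesn't match, so No. [status: used, price: 19, rating: 5, stock: 23]: stock = 23 — doesn't match, so No. [status: refurbished, price: 2, rating: 2, stock: 6]: stock = 6 — checks out, so Yes. [status: new, price: 37, rating: 2, stock: 21]: stock = 21 — doesn't match, so No.

No, No, No, Yes, No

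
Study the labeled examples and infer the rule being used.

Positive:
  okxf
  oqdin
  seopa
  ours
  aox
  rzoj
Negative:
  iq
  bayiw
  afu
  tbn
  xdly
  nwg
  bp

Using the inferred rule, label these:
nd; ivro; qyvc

Negative, Positive, Negative

The simplest hypothesis consistent with all the labels is: contains 'o'.
nd: no 'o', fails this test → Negative.
ivro: has 'o', has this property → Positive.
qyvc: no 'o', fails this test → Negative.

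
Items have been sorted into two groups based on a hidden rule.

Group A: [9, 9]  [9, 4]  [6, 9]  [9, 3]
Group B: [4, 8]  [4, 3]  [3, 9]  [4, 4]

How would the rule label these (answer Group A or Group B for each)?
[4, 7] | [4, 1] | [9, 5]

The classifier is using: first ≥ 6.
[4, 7]: first 4, doesn't match → Group B.
[4, 1]: first 4, doesn't match → Group B.
[9, 5]: first 9, satisfies this → Group A.

Group B, Group B, Group A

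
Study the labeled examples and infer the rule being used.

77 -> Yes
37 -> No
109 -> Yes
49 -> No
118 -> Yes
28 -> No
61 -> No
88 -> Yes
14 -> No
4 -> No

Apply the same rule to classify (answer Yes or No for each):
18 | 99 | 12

No, Yes, No

All 'Yes' examples share one property — at least 77 — and every 'No' example lacks it.
No: 18, since 18 < 77.
Yes: 99, since 99 ≥ 77.
No: 12, since 12 < 77.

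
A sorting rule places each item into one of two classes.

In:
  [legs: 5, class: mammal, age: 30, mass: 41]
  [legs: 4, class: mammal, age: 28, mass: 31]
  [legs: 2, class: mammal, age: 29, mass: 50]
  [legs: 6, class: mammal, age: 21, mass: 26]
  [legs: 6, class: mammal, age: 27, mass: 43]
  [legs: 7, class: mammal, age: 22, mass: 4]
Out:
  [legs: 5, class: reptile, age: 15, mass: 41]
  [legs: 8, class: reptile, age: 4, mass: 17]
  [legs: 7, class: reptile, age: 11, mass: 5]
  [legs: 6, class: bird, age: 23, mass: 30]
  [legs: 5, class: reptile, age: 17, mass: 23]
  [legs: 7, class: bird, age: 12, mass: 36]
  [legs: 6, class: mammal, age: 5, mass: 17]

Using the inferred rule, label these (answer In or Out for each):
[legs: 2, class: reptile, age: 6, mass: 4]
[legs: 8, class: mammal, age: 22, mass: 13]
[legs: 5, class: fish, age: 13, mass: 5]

Every 'In' example satisfies: class is mammal AND age ≥ 11. None of the 'Out' examples do.
[legs: 2, class: reptile, age: 6, mass: 4]: class is reptile, age = 6, does not satisfy this → Out. [legs: 8, class: mammal, age: 22, mass: 13]: class is mammal, age = 22, qualifies → In. [legs: 5, class: fish, age: 13, mass: 5]: class is fish, age = 13, does not satisfy this → Out.

Out, In, Out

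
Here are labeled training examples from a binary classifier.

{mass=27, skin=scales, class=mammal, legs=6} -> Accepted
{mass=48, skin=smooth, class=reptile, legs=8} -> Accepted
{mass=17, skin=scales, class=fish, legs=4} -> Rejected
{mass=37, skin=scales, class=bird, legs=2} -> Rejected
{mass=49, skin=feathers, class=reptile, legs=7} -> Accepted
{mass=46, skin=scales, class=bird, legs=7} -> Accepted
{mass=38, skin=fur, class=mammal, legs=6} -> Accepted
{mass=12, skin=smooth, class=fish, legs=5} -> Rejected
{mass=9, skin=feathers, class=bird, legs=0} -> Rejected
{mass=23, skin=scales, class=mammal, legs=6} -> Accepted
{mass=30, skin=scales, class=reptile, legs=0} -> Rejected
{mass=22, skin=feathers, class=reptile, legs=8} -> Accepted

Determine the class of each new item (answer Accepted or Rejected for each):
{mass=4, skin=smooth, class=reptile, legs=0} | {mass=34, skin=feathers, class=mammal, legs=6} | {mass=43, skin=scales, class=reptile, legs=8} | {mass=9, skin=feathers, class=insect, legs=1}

Rejected, Accepted, Accepted, Rejected

The rule appears to be: legs ≥ 6.
{mass=4, skin=smooth, class=reptile, legs=0} — legs = 0, hence Rejected.
{mass=34, skin=feathers, class=mammal, legs=6} — legs = 6, hence Accepted.
{mass=43, skin=scales, class=reptile, legs=8} — legs = 8, hence Accepted.
{mass=9, skin=feathers, class=insect, legs=1} — legs = 1, hence Rejected.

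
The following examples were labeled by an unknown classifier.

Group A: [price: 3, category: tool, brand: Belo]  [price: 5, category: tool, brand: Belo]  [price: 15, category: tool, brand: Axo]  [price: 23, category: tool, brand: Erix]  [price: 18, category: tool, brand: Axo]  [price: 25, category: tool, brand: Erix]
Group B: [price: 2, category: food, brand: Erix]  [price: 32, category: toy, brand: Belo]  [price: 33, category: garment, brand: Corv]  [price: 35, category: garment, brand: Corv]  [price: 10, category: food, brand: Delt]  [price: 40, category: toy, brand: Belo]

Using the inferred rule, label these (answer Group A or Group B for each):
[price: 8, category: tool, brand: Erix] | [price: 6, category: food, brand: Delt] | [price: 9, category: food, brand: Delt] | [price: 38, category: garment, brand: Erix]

Group A, Group B, Group B, Group B

All 'Group A' examples share one property — category is tool — and every 'Group B' example lacks it.
[price: 8, category: tool, brand: Erix]: category is tool, passes → Group A.
[price: 6, category: food, brand: Delt]: category is food, does not satisfy this → Group B.
[price: 9, category: food, brand: Delt]: category is food, does not satisfy this → Group B.
[price: 38, category: garment, brand: Erix]: category is garment, does not satisfy this → Group B.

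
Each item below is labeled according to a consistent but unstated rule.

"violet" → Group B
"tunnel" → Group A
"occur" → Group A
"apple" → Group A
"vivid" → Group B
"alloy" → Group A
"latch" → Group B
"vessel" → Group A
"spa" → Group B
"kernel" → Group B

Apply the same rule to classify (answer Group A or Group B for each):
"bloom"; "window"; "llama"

Group A, Group B, Group A

The common property of the 'Group A' items is: has a double letter. No 'Group B' item has it.
"bloom": 'oo' doubled, checks out → Group A.
"window": no doubled letter, does not satisfy this → Group B.
"llama": 'll' doubled, checks out → Group A.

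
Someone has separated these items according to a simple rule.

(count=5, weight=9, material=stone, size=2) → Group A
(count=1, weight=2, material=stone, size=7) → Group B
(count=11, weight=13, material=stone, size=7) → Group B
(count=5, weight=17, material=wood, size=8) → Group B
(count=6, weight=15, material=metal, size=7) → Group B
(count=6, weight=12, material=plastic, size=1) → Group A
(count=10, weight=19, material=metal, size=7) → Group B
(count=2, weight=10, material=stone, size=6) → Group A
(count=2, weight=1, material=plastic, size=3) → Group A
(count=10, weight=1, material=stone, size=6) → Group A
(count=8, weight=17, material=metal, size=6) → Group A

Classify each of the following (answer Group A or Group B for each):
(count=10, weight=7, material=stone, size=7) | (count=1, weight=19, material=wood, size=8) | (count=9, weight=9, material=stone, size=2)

Group B, Group B, Group A

A rule that fits every label: size ≤ 6 — true of each 'Group A' example, false of each 'Group B' one.
(count=10, weight=7, material=stone, size=7) → size = 7 → Group B. (count=1, weight=19, material=wood, size=8) → size = 8 → Group B. (count=9, weight=9, material=stone, size=2) → size = 2 → Group A.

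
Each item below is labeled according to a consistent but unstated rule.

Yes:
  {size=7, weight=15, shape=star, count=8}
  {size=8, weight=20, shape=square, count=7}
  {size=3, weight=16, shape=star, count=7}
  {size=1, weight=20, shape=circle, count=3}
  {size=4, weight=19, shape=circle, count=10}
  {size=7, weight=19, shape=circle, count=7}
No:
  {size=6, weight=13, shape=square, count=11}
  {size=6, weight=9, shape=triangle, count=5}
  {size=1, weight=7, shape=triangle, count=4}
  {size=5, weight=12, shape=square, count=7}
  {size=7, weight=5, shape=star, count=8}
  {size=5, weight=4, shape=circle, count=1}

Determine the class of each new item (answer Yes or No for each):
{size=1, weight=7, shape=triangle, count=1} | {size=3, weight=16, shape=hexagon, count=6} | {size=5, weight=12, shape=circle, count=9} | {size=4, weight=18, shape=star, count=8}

'Yes' ⟺ weight ≥ 15.

No, Yes, No, Yes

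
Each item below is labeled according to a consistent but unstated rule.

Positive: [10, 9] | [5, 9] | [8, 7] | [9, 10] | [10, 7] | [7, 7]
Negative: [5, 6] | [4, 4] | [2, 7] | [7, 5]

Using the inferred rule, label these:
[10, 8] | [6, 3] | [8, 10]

Positive, Negative, Positive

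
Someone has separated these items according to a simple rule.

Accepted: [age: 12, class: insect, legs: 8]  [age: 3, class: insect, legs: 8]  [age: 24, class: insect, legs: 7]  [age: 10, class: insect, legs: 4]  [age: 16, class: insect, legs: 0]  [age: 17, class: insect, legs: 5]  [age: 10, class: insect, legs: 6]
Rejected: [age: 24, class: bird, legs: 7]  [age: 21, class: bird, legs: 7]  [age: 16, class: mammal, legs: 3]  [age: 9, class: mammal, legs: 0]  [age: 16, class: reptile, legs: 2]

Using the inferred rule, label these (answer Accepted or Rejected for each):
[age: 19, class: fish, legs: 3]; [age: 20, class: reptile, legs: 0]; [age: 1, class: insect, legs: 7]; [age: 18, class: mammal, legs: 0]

Checking candidate rules against both groups, what survives is: class is insect.
Rejected: [age: 19, class: fish, legs: 3], since class is fish.
Rejected: [age: 20, class: reptile, legs: 0], since class is reptile.
Accepted: [age: 1, class: insect, legs: 7], since class is insect.
Rejected: [age: 18, class: mammal, legs: 0], since class is mammal.

Rejected, Rejected, Accepted, Rejected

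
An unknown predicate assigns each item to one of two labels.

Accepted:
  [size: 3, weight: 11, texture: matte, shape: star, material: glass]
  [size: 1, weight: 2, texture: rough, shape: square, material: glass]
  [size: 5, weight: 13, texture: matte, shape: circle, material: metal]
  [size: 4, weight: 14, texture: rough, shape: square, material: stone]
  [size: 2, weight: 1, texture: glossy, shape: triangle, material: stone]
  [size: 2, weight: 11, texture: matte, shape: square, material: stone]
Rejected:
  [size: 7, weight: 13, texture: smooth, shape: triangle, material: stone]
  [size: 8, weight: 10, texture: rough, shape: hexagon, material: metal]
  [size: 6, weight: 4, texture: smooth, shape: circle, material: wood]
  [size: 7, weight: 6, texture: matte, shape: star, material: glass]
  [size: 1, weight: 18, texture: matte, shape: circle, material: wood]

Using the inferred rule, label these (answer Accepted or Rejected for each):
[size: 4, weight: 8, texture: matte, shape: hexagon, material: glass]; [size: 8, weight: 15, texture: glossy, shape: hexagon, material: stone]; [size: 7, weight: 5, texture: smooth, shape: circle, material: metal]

Accepted, Rejected, Rejected

The distinguishing property — size ≤ 5 AND weight ≤ 14 — holds for all the 'Accepted' cases and none of the 'Rejected' cases.
[size: 4, weight: 8, texture: matte, shape: hexagon, material: glass]: size = 4, weight = 8, has this property → Accepted. [size: 8, weight: 15, texture: glossy, shape: hexagon, material: stone]: size = 8, weight = 15, doesn't qualify → Rejected. [size: 7, weight: 5, texture: smooth, shape: circle, material: metal]: size = 7, weight = 5, doesn't qualify → Rejected.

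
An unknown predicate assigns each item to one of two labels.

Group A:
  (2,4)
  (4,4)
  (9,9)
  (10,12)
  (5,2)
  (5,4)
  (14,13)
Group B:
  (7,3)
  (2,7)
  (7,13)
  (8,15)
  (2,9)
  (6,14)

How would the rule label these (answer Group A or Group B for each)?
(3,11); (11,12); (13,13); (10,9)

Every 'Group A' example satisfies: |first − second| ≤ 3. None of the 'Group B' examples do.
(3,11): |3−11| = 8, doesn't qualify → Group B. (11,12): |11−12| = 1, passes → Group A. (13,13): |13−13| = 0, passes → Group A. (10,9): |10−9| = 1, passes → Group A.

Group B, Group A, Group A, Group A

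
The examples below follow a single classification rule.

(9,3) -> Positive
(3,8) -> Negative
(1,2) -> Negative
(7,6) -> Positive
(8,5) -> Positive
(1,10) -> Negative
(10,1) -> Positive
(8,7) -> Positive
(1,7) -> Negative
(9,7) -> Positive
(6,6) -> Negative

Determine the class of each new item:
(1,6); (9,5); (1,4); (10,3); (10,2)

Every 'Positive' example satisfies: first > second. None of the 'Negative' examples do.
(1,6): 1 < 6 — does not fit, so Negative. (9,5): 9 > 5 — qualifies, so Positive. (1,4): 1 < 4 — does not fit, so Negative. (10,3): 10 > 3 — qualifies, so Positive. (10,2): 10 > 2 — qualifies, so Positive.

Negative, Positive, Negative, Positive, Positive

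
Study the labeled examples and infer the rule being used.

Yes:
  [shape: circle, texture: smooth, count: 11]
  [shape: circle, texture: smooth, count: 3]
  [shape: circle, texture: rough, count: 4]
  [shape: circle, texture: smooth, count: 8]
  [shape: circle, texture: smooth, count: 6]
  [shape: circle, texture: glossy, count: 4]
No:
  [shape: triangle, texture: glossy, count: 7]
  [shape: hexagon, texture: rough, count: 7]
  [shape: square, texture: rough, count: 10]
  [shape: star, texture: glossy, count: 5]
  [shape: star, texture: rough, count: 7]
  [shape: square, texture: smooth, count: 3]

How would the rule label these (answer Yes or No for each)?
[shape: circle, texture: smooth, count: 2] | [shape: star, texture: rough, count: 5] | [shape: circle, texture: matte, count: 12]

Yes, No, Yes

A rule that fits every label: shape is circle — true of each 'Yes' example, false of each 'No' one.
[shape: circle, texture: smooth, count: 2] — shape is circle, hence Yes. [shape: star, texture: rough, count: 5] — shape is star, hence No. [shape: circle, texture: matte, count: 12] — shape is circle, hence Yes.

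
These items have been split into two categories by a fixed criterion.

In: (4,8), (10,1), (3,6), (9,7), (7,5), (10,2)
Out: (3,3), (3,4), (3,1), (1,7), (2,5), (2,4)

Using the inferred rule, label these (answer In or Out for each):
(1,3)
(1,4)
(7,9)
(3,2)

Rule: sum ≥ 9. This holds for each 'In' example and fails for each 'Out' one.

Out, Out, In, Out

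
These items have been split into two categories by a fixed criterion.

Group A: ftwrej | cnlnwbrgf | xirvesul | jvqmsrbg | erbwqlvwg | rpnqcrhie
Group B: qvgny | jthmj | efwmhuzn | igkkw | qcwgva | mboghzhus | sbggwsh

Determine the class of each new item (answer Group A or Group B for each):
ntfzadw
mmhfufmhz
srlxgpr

A rule that fits every label: contains 'r' — true of each 'Group A' example, false of each 'Group B' one.

Group B, Group B, Group A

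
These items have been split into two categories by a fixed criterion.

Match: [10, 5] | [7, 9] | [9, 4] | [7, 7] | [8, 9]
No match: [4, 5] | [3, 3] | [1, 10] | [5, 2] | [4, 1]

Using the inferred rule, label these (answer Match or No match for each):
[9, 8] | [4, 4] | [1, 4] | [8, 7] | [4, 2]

Match, No match, No match, Match, No match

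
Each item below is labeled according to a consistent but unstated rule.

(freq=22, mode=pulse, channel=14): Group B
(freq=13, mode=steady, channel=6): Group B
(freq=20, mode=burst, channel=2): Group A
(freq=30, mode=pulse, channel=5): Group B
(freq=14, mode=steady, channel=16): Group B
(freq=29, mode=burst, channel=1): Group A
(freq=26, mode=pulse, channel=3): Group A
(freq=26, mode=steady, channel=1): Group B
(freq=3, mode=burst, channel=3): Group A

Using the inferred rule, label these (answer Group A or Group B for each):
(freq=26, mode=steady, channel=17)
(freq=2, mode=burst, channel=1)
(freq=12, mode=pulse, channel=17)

One predicate separates the groups cleanly: mode is burst OR channel = 3.
(freq=26, mode=steady, channel=17): Group B (mode is steady, channel = 17).
(freq=2, mode=burst, channel=1): Group A (mode is burst, channel = 1).
(freq=12, mode=pulse, channel=17): Group B (mode is pulse, channel = 17).

Group B, Group A, Group B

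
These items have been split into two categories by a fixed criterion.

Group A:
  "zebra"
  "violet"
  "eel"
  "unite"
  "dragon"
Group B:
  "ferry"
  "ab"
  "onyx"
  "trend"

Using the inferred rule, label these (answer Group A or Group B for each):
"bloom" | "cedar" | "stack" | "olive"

Group A, Group A, Group B, Group A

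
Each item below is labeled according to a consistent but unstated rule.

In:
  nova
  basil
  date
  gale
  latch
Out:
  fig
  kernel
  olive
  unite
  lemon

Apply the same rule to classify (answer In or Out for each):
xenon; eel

'In' ⟺ contains 'a'.

Out, Out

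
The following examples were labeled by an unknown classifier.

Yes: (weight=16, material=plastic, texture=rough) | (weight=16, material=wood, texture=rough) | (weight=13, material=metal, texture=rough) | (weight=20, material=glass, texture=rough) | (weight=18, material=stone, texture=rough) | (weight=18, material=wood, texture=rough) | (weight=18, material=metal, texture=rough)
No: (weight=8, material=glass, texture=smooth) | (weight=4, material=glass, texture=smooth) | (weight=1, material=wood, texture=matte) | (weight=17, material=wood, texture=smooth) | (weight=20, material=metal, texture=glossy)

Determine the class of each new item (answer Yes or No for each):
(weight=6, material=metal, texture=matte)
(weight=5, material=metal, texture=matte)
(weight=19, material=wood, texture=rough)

Rule: texture is rough. This holds for each 'Yes' example and fails for each 'No' one.

No, No, Yes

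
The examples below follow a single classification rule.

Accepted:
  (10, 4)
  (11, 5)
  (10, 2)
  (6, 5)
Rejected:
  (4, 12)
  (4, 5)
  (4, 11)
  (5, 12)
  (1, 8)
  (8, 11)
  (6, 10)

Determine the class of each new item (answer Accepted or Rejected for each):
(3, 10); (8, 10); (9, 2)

Rejected, Rejected, Accepted

One predicate separates the groups cleanly: first > second.
(3, 10): 3 < 10, does not pass → Rejected.
(8, 10): 8 < 10, does not pass → Rejected.
(9, 2): 9 > 2, meets the rule → Accepted.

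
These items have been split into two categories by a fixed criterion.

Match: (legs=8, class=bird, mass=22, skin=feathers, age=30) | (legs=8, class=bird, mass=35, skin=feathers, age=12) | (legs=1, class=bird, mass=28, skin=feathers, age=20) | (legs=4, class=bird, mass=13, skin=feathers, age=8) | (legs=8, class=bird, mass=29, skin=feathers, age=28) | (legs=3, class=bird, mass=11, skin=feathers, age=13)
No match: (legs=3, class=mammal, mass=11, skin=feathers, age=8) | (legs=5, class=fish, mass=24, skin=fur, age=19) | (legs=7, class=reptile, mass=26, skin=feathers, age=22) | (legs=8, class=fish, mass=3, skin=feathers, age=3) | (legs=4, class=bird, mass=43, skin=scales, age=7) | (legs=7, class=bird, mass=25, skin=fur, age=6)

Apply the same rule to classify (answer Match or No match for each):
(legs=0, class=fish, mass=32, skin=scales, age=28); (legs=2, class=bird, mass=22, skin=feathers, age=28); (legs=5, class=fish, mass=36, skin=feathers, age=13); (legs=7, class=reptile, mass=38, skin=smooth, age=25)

Rule: skin is feathers AND class is bird. This holds for each 'Match' example and fails for each 'No match' one.

No match, Match, No match, No match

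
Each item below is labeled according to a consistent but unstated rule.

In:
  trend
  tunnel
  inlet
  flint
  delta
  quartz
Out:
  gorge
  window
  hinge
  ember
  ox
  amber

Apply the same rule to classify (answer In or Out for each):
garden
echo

A rule that fits every label: contains 't' — true of each 'In' example, false of each 'Out' one.
garden — no 't', hence Out.
echo — no 't', hence Out.

Out, Out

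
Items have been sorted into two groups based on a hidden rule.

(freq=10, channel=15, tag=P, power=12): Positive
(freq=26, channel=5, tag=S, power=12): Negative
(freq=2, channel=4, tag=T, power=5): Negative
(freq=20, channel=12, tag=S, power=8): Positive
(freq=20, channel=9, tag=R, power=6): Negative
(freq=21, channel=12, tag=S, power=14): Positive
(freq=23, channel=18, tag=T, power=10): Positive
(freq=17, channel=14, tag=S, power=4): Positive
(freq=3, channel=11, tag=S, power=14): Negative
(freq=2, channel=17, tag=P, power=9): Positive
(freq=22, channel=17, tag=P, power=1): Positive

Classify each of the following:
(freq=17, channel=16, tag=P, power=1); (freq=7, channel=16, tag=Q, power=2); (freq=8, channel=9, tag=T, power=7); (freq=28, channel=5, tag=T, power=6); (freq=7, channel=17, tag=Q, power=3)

Positive, Positive, Negative, Negative, Positive

Every 'Positive' example satisfies: channel ≥ 12. None of the 'Negative' examples do.
(freq=17, channel=16, tag=P, power=1): channel = 16, fits → Positive. (freq=7, channel=16, tag=Q, power=2): channel = 16, fits → Positive. (freq=8, channel=9, tag=T, power=7): channel = 9, lacks this property → Negative. (freq=28, channel=5, tag=T, power=6): channel = 5, lacks this property → Negative. (freq=7, channel=17, tag=Q, power=3): channel = 17, fits → Positive.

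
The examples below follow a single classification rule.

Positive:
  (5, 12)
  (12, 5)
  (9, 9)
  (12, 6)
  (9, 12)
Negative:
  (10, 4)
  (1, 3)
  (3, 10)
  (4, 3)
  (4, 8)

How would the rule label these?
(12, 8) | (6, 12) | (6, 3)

Positive, Positive, Negative

All 'Positive' examples share one property — sum ≥ 17 — and every 'Negative' example lacks it.
(12, 8) → 12+8 = 20 → Positive.
(6, 12) → 6+12 = 18 → Positive.
(6, 3) → 6+3 = 9 → Negative.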